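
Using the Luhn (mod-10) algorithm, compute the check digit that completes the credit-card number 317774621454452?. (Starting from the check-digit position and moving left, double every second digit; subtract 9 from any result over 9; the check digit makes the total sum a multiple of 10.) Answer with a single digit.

Partial digits right→left: 2 5 4 4 5 4 1 2 6 4 7 7 7 1 3
Double every second digit counting from the check-digit position (so the 1st, 3rd, 5th, ... of the partial from the right).
  doubled (with −9 where >9): 4 8 1 2 3 5 5 6 → sum 34
  kept as-is: 5 4 4 2 4 7 1 → sum 27
Total = 34 + 27 = 61.
Check digit = (10 − (61 mod 10)) mod 10 = 9.

9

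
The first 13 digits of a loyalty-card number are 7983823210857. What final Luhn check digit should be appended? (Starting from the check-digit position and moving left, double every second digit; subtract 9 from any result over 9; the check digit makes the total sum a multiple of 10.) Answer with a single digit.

0

Partial digits right→left: 7 5 8 0 1 2 3 2 8 3 8 9 7
Double every second digit counting from the check-digit position (so the 1st, 3rd, 5th, ... of the partial from the right).
  doubled (with −9 where >9): 5 7 2 6 7 7 5 → sum 39
  kept as-is: 5 0 2 2 3 9 → sum 21
Total = 39 + 21 = 60.
Check digit = (10 − (60 mod 10)) mod 10 = 0.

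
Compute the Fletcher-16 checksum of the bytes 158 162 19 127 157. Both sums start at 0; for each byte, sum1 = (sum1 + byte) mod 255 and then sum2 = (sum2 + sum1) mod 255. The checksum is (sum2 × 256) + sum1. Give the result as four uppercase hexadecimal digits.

7971

Running sums (mod 255):
  after byte 0 (158): sum1=158, sum2=158
  after byte 1 (162): sum1=65, sum2=223
  after byte 2 (19): sum1=84, sum2=52
  after byte 3 (127): sum1=211, sum2=8
  after byte 4 (157): sum1=113, sum2=121
Checksum = sum2·256 + sum1 = 121·256 + 113 = 31089 = 0x7971.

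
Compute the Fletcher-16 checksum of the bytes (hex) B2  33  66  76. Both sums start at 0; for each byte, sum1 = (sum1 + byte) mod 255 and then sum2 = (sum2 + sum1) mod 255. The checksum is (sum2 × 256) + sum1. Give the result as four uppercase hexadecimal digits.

A7C2

Running sums (mod 255):
  after byte 0 (B2): sum1=178, sum2=178
  after byte 1 (33): sum1=229, sum2=152
  after byte 2 (66): sum1=76, sum2=228
  after byte 3 (76): sum1=194, sum2=167
Checksum = sum2·256 + sum1 = 167·256 + 194 = 42946 = 0xA7C2.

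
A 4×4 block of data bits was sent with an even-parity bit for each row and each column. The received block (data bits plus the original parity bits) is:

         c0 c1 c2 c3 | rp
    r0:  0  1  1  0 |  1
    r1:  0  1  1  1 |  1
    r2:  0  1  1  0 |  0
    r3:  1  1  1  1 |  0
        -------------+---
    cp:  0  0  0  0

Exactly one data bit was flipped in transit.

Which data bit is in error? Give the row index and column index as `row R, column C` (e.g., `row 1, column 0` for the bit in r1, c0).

Recompute each row's even parity and compare to rp:
  r0: data parity 0, sent rp 1 → mismatch
  r1: data parity 1, sent rp 1 → ok
  r2: data parity 0, sent rp 0 → ok
  r3: data parity 0, sent rp 0 → ok
Recompute each column's even parity and compare to cp:
  c0: data parity 1, sent cp 0 → mismatch
  c1: data parity 0, sent cp 0 → ok
  c2: data parity 0, sent cp 0 → ok
  c3: data parity 0, sent cp 0 → ok
Exactly one row (r0) and one column (c0) fail → the flipped bit is at their intersection.

row 0, column 0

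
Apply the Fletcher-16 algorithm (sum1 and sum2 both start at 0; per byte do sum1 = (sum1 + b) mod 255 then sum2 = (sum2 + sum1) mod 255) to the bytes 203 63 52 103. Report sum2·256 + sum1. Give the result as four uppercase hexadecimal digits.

BCA6

Running sums (mod 255):
  after byte 0 (203): sum1=203, sum2=203
  after byte 1 (63): sum1=11, sum2=214
  after byte 2 (52): sum1=63, sum2=22
  after byte 3 (103): sum1=166, sum2=188
Checksum = sum2·256 + sum1 = 188·256 + 166 = 48294 = 0xBCA6.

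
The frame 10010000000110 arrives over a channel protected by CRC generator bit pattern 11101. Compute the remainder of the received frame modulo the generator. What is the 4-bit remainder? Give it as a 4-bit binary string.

Modulo-2 division of 10010000000110 by 11101:
  pos 0: 10010 XOR 11101 = 01111
  pos 1: 11110 XOR 11101 = 00011
  pos 4: 11000 XOR 11101 = 00101
  pos 6: 10100 XOR 11101 = 01001
  pos 7: 10011 XOR 11101 = 01110
  pos 8: 11101 XOR 11101 = 00000
Remainder = 0000 (zero — the frame passes the CRC check).

0000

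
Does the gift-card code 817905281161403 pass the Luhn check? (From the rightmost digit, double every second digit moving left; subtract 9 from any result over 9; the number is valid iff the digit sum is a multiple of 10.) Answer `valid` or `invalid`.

From the right, keep odd positions and double even positions (subtract 9 from any doubled value over 9):
  doubled (positions 2,4,...): 0 2 2 7 1 9 2 → sum 23
  kept (positions 1,3,...): 3 4 6 1 2 0 7 8 → sum 31
Total = 54.
54 mod 10 = 4, so the number is invalid.

invalid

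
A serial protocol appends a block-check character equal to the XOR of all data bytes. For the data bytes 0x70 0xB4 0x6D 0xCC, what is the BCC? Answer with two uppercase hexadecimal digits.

65

XOR the bytes together:
  start with 0x70
  0x70 ⊕ 0xB4 = 0xC4
  0xC4 ⊕ 0x6D = 0xA9
  0xA9 ⊕ 0xCC = 0x65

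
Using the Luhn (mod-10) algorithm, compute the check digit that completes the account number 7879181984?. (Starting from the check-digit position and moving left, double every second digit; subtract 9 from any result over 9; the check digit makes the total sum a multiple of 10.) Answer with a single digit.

6

Partial digits right→left: 4 8 9 1 8 1 9 7 8 7
Double every second digit counting from the check-digit position (so the 1st, 3rd, 5th, ... of the partial from the right).
  doubled (with −9 where >9): 8 9 7 9 7 → sum 40
  kept as-is: 8 1 1 7 7 → sum 24
Total = 40 + 24 = 64.
Check digit = (10 − (64 mod 10)) mod 10 = 6.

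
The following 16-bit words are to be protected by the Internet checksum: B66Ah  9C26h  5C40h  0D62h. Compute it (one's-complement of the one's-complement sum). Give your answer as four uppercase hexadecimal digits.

43CC

One's-complement addition (fold any carry out of bit 15 back into bit 0):
  0xB66A + 0x9C26 = 0x15290 → wrap carry → 0x5291
  0x5291 + 0x5C40 = 0x0AED1
  0xAED1 + 0x0D62 = 0x0BC33
One's-complement sum = 0xBC33.
Checksum = ~0xBC33 & 0xFFFF = 0x43CC.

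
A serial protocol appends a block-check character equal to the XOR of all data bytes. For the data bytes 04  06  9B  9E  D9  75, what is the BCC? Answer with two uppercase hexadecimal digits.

XOR the bytes together:
  start with 0x04
  0x04 ⊕ 0x06 = 0x02
  0x02 ⊕ 0x9B = 0x99
  0x99 ⊕ 0x9E = 0x07
  0x07 ⊕ 0xD9 = 0xDE
  0xDE ⊕ 0x75 = 0xAB

AB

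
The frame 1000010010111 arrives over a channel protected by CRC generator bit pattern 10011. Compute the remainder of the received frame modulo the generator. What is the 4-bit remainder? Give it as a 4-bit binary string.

0000

Modulo-2 division of 1000010010111 by 10011:
  pos 0: 10000 XOR 10011 = 00011
  pos 3: 11100 XOR 10011 = 01111
  pos 4: 11111 XOR 10011 = 01100
  pos 5: 11000 XOR 10011 = 01011
  pos 6: 10111 XOR 10011 = 00100
  pos 8: 10011 XOR 10011 = 00000
Remainder = 0000 (zero — the frame passes the CRC check).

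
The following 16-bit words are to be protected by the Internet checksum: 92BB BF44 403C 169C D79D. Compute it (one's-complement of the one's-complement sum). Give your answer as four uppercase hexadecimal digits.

One's-complement addition (fold any carry out of bit 15 back into bit 0):
  0x92BB + 0xBF44 = 0x151FF → wrap carry → 0x5200
  0x5200 + 0x403C = 0x0923C
  0x923C + 0x169C = 0x0A8D8
  0xA8D8 + 0xD79D = 0x18075 → wrap carry → 0x8076
One's-complement sum = 0x8076.
Checksum = ~0x8076 & 0xFFFF = 0x7F89.

7F89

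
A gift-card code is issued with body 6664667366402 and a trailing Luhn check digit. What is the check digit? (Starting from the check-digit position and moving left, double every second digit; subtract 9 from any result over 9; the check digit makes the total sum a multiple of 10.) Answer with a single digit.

6

Partial digits right→left: 2 0 4 6 6 3 7 6 6 4 6 6 6
Double every second digit counting from the check-digit position (so the 1st, 3rd, 5th, ... of the partial from the right).
  doubled (with −9 where >9): 4 8 3 5 3 3 3 → sum 29
  kept as-is: 0 6 3 6 4 6 → sum 25
Total = 29 + 25 = 54.
Check digit = (10 − (54 mod 10)) mod 10 = 6.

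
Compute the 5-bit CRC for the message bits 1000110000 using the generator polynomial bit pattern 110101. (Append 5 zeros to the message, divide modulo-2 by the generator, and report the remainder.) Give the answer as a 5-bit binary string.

00100

Append 5 zeros: 100011000000000. Divide by 110101 (XOR where the leading bit is 1):
  pos 0: 100011 XOR 110101 = 010110
  pos 1: 101100 XOR 110101 = 011001
  pos 2: 110010 XOR 110101 = 000111
  pos 5: 111000 XOR 110101 = 001101
  pos 7: 110100 XOR 110101 = 000001
Remainder (last 5 bits) = 00100. This is the CRC / FCS.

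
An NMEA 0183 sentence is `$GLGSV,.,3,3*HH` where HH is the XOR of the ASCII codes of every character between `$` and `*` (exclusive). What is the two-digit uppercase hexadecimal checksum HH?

4B

XOR the ASCII codes of the payload characters:
  'G' = 0x47 → acc = 0x47
  'L' = 0x4C → acc = 0x0B
  'G' = 0x47 → acc = 0x4C
  'S' = 0x53 → acc = 0x1F
  'V' = 0x56 → acc = 0x49
  ',' = 0x2C → acc = 0x65
  '.' = 0x2E → acc = 0x4B
  ',' = 0x2C → acc = 0x67
  '3' = 0x33 → acc = 0x54
  ',' = 0x2C → acc = 0x78
  '3' = 0x33 → acc = 0x4B
Checksum = 0x4B.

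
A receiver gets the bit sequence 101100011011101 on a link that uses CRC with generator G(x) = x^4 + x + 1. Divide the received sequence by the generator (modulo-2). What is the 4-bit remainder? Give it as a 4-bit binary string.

Modulo-2 division of 101100011011101 by 10011:
  pos 0: 10110 XOR 10011 = 00101
  pos 2: 10100 XOR 10011 = 00111
  pos 4: 11111 XOR 10011 = 01100
  pos 5: 11000 XOR 10011 = 01011
  pos 6: 10111 XOR 10011 = 00100
  pos 8: 10011 XOR 10011 = 00000
Remainder = 0001 (nonzero — an error is detected).

0001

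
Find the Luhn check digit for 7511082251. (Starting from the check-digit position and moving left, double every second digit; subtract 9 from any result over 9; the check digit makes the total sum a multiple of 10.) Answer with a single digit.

Partial digits right→left: 1 5 2 2 8 0 1 1 5 7
Double every second digit counting from the check-digit position (so the 1st, 3rd, 5th, ... of the partial from the right).
  doubled (with −9 where >9): 2 4 7 2 1 → sum 16
  kept as-is: 5 2 0 1 7 → sum 15
Total = 16 + 15 = 31.
Check digit = (10 − (31 mod 10)) mod 10 = 9.

9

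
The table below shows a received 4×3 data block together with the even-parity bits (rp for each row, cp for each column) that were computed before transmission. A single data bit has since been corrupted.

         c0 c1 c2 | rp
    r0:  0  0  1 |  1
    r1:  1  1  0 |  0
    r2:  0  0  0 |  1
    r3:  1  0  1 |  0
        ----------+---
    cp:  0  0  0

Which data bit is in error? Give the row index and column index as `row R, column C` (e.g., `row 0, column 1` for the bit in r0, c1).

Recompute each row's even parity and compare to rp:
  r0: data parity 1, sent rp 1 → ok
  r1: data parity 0, sent rp 0 → ok
  r2: data parity 0, sent rp 1 → mismatch
  r3: data parity 0, sent rp 0 → ok
Recompute each column's even parity and compare to cp:
  c0: data parity 0, sent cp 0 → ok
  c1: data parity 1, sent cp 0 → mismatch
  c2: data parity 0, sent cp 0 → ok
Exactly one row (r2) and one column (c1) fail → the flipped bit is at their intersection.

row 2, column 1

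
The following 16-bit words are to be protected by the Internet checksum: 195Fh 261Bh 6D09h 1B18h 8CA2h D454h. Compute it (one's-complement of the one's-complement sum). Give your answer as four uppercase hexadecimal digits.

D76C

One's-complement addition (fold any carry out of bit 15 back into bit 0):
  0x195F + 0x261B = 0x03F7A
  0x3F7A + 0x6D09 = 0x0AC83
  0xAC83 + 0x1B18 = 0x0C79B
  0xC79B + 0x8CA2 = 0x1543D → wrap carry → 0x543E
  0x543E + 0xD454 = 0x12892 → wrap carry → 0x2893
One's-complement sum = 0x2893.
Checksum = ~0x2893 & 0xFFFF = 0xD76C.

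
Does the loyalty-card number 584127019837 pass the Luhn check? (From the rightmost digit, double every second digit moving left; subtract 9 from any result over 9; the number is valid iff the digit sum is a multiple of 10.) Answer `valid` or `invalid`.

From the right, keep odd positions and double even positions (subtract 9 from any doubled value over 9):
  doubled (positions 2,4,...): 6 9 0 4 8 1 → sum 28
  kept (positions 1,3,...): 7 8 1 7 1 8 → sum 32
Total = 60.
60 mod 10 = 0, so the number is valid.

valid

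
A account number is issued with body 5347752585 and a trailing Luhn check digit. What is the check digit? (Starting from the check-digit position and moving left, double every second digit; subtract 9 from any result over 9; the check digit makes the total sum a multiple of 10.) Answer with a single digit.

0

Partial digits right→left: 5 8 5 2 5 7 7 4 3 5
Double every second digit counting from the check-digit position (so the 1st, 3rd, 5th, ... of the partial from the right).
  doubled (with −9 where >9): 1 1 1 5 6 → sum 14
  kept as-is: 8 2 7 4 5 → sum 26
Total = 14 + 26 = 40.
Check digit = (10 − (40 mod 10)) mod 10 = 0.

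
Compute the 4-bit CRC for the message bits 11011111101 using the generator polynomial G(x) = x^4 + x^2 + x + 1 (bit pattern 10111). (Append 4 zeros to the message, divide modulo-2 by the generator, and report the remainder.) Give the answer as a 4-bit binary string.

Append 4 zeros: 110111111010000. Divide by 10111 (XOR where the leading bit is 1):
  pos 0: 11011 XOR 10111 = 01100
  pos 1: 11001 XOR 10111 = 01110
  pos 2: 11101 XOR 10111 = 01010
  pos 3: 10101 XOR 10111 = 00010
  pos 6: 10101 XOR 10111 = 00010
  pos 9: 10000 XOR 10111 = 00111
Remainder (last 4 bits) = 1110. This is the CRC / FCS.

1110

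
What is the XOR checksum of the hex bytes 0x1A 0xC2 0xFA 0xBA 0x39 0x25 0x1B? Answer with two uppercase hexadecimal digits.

XOR the bytes together:
  start with 0x1A
  0x1A ⊕ 0xC2 = 0xD8
  0xD8 ⊕ 0xFA = 0x22
  0x22 ⊕ 0xBA = 0x98
  0x98 ⊕ 0x39 = 0xA1
  0xA1 ⊕ 0x25 = 0x84
  0x84 ⊕ 0x1B = 0x9F

9F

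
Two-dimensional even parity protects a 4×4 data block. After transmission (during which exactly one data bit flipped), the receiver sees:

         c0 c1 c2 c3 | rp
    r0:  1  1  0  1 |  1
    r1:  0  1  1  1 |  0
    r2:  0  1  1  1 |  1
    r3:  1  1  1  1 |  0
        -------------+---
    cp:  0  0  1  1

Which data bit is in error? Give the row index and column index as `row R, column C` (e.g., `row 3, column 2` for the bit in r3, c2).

Recompute each row's even parity and compare to rp:
  r0: data parity 1, sent rp 1 → ok
  r1: data parity 1, sent rp 0 → mismatch
  r2: data parity 1, sent rp 1 → ok
  r3: data parity 0, sent rp 0 → ok
Recompute each column's even parity and compare to cp:
  c0: data parity 0, sent cp 0 → ok
  c1: data parity 0, sent cp 0 → ok
  c2: data parity 1, sent cp 1 → ok
  c3: data parity 0, sent cp 1 → mismatch
Exactly one row (r1) and one column (c3) fail → the flipped bit is at their intersection.

row 1, column 3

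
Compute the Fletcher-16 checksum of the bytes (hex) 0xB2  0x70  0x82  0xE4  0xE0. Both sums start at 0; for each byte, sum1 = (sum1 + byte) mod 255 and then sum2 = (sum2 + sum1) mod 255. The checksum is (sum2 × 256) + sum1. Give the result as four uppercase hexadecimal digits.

Running sums (mod 255):
  after byte 0 (0xB2): sum1=178, sum2=178
  after byte 1 (0x70): sum1=35, sum2=213
  after byte 2 (0x82): sum1=165, sum2=123
  after byte 3 (0xE4): sum1=138, sum2=6
  after byte 4 (0xE0): sum1=107, sum2=113
Checksum = sum2·256 + sum1 = 113·256 + 107 = 29035 = 0x716B.

716B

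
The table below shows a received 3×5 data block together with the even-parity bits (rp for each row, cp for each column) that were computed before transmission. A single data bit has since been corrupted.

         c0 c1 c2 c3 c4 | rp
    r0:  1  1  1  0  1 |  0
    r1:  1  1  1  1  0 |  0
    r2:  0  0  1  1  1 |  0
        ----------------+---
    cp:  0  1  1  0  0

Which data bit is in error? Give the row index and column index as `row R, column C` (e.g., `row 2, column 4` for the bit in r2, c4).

row 2, column 1

Recompute each row's even parity and compare to rp:
  r0: data parity 0, sent rp 0 → ok
  r1: data parity 0, sent rp 0 → ok
  r2: data parity 1, sent rp 0 → mismatch
Recompute each column's even parity and compare to cp:
  c0: data parity 0, sent cp 0 → ok
  c1: data parity 0, sent cp 1 → mismatch
  c2: data parity 1, sent cp 1 → ok
  c3: data parity 0, sent cp 0 → ok
  c4: data parity 0, sent cp 0 → ok
Exactly one row (r2) and one column (c1) fail → the flipped bit is at their intersection.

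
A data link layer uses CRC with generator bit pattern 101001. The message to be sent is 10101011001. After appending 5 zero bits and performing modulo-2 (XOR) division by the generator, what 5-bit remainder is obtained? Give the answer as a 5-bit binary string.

10010

Append 5 zeros: 1010101100100000. Divide by 101001 (XOR where the leading bit is 1):
  pos 0: 101010 XOR 101001 = 000011
  pos 4: 111100 XOR 101001 = 010101
  pos 5: 101011 XOR 101001 = 000010
  pos 9: 100000 XOR 101001 = 001001
Remainder (last 5 bits) = 10010. This is the CRC / FCS.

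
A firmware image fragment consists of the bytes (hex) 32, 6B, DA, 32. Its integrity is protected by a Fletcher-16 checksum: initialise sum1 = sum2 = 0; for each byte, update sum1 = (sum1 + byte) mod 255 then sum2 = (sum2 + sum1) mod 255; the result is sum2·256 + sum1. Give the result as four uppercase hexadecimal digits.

F2AA

Running sums (mod 255):
  after byte 0 (32): sum1=50, sum2=50
  after byte 1 (6B): sum1=157, sum2=207
  after byte 2 (DA): sum1=120, sum2=72
  after byte 3 (32): sum1=170, sum2=242
Checksum = sum2·256 + sum1 = 242·256 + 170 = 62122 = 0xF2AA.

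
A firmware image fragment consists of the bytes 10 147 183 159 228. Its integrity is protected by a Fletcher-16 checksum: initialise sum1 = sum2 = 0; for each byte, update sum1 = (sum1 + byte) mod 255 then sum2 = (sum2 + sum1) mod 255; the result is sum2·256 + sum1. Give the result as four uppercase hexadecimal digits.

Running sums (mod 255):
  after byte 0 (10): sum1=10, sum2=10
  after byte 1 (147): sum1=157, sum2=167
  after byte 2 (183): sum1=85, sum2=252
  after byte 3 (159): sum1=244, sum2=241
  after byte 4 (228): sum1=217, sum2=203
Checksum = sum2·256 + sum1 = 203·256 + 217 = 52185 = 0xCBD9.

CBD9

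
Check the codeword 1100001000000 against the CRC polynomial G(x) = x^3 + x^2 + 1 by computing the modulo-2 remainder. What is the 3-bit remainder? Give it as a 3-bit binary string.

Modulo-2 division of 1100001000000 by 1101:
  pos 0: 1100 XOR 1101 = 0001
  pos 3: 1001 XOR 1101 = 0100
  pos 4: 1000 XOR 1101 = 0101
  pos 5: 1010 XOR 1101 = 0111
  pos 6: 1110 XOR 1101 = 0011
  pos 8: 1100 XOR 1101 = 0001
Remainder = 010 (nonzero — an error is detected).

010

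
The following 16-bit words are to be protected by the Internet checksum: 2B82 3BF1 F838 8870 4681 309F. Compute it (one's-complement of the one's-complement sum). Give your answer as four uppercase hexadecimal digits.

A0C2

One's-complement addition (fold any carry out of bit 15 back into bit 0):
  0x2B82 + 0x3BF1 = 0x06773
  0x6773 + 0xF838 = 0x15FAB → wrap carry → 0x5FAC
  0x5FAC + 0x8870 = 0x0E81C
  0xE81C + 0x4681 = 0x12E9D → wrap carry → 0x2E9E
  0x2E9E + 0x309F = 0x05F3D
One's-complement sum = 0x5F3D.
Checksum = ~0x5F3D & 0xFFFF = 0xA0C2.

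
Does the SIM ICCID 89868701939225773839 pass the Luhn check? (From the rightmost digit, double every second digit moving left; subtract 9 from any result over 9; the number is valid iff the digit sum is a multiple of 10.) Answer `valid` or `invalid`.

invalid

From the right, keep odd positions and double even positions (subtract 9 from any doubled value over 9):
  doubled (positions 2,4,...): 6 6 5 4 9 9 0 7 7 7 → sum 60
  kept (positions 1,3,...): 9 8 7 5 2 3 1 7 6 9 → sum 57
Total = 117.
117 mod 10 = 7, so the number is invalid.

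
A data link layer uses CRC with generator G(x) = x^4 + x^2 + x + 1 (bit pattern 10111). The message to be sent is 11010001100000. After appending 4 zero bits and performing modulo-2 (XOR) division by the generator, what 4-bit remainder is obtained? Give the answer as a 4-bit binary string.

0001

Append 4 zeros: 110100011000000000. Divide by 10111 (XOR where the leading bit is 1):
  pos 0: 11010 XOR 10111 = 01101
  pos 1: 11010 XOR 10111 = 01101
  pos 2: 11010 XOR 10111 = 01101
  pos 3: 11011 XOR 10111 = 01100
  pos 4: 11001 XOR 10111 = 01110
  pos 5: 11100 XOR 10111 = 01011
  pos 6: 10110 XOR 10111 = 00001
  pos 10: 10000 XOR 10111 = 00111
  pos 12: 11100 XOR 10111 = 01011
  pos 13: 10110 XOR 10111 = 00001
Remainder (last 4 bits) = 0001. This is the CRC / FCS.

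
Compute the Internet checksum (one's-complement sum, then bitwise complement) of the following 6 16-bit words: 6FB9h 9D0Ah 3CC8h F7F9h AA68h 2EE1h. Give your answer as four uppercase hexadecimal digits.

E52F

One's-complement addition (fold any carry out of bit 15 back into bit 0):
  0x6FB9 + 0x9D0A = 0x10CC3 → wrap carry → 0x0CC4
  0x0CC4 + 0x3CC8 = 0x0498C
  0x498C + 0xF7F9 = 0x14185 → wrap carry → 0x4186
  0x4186 + 0xAA68 = 0x0EBEE
  0xEBEE + 0x2EE1 = 0x11ACF → wrap carry → 0x1AD0
One's-complement sum = 0x1AD0.
Checksum = ~0x1AD0 & 0xFFFF = 0xE52F.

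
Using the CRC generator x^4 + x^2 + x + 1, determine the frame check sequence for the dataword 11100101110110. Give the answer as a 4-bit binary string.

Append 4 zeros: 111001011101100000. Divide by 10111 (XOR where the leading bit is 1):
  pos 0: 11100 XOR 10111 = 01011
  pos 1: 10111 XOR 10111 = 00000
  pos 7: 11101 XOR 10111 = 01010
  pos 8: 10101 XOR 10111 = 00010
  pos 11: 10000 XOR 10111 = 00111
  pos 13: 11100 XOR 10111 = 01011
Remainder (last 4 bits) = 1011. This is the CRC / FCS.

1011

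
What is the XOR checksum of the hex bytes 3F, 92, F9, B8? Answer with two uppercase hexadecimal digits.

XOR the bytes together:
  start with 0x3F
  0x3F ⊕ 0x92 = 0xAD
  0xAD ⊕ 0xF9 = 0x54
  0x54 ⊕ 0xB8 = 0xEC

EC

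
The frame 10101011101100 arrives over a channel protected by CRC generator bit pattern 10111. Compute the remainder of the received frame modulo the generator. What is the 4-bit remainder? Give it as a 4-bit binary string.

0000

Modulo-2 division of 10101011101100 by 10111:
  pos 0: 10101 XOR 10111 = 00010
  pos 3: 10011 XOR 10111 = 00100
  pos 5: 10010 XOR 10111 = 00101
  pos 7: 10111 XOR 10111 = 00000
Remainder = 0000 (zero — the frame passes the CRC check).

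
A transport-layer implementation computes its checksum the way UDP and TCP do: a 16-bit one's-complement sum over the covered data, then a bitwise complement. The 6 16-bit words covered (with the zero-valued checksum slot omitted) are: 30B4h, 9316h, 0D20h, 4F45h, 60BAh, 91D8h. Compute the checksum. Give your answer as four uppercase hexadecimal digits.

ED3C

One's-complement addition (fold any carry out of bit 15 back into bit 0):
  0x30B4 + 0x9316 = 0x0C3CA
  0xC3CA + 0x0D20 = 0x0D0EA
  0xD0EA + 0x4F45 = 0x1202F → wrap carry → 0x2030
  0x2030 + 0x60BA = 0x080EA
  0x80EA + 0x91D8 = 0x112C2 → wrap carry → 0x12C3
One's-complement sum = 0x12C3.
Checksum = ~0x12C3 & 0xFFFF = 0xED3C.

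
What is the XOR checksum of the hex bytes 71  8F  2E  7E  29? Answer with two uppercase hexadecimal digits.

87

XOR the bytes together:
  start with 0x71
  0x71 ⊕ 0x8F = 0xFE
  0xFE ⊕ 0x2E = 0xD0
  0xD0 ⊕ 0x7E = 0xAE
  0xAE ⊕ 0x29 = 0x87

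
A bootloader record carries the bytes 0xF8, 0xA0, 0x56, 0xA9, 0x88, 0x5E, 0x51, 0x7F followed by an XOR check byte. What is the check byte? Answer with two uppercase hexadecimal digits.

5F

XOR the bytes together:
  start with 0xF8
  0xF8 ⊕ 0xA0 = 0x58
  0x58 ⊕ 0x56 = 0x0E
  0x0E ⊕ 0xA9 = 0xA7
  0xA7 ⊕ 0x88 = 0x2F
  0x2F ⊕ 0x5E = 0x71
  0x71 ⊕ 0x51 = 0x20
  0x20 ⊕ 0x7F = 0x5F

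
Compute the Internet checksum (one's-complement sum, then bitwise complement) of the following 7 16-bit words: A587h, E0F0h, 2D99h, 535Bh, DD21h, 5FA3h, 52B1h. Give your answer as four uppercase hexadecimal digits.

One's-complement addition (fold any carry out of bit 15 back into bit 0):
  0xA587 + 0xE0F0 = 0x18677 → wrap carry → 0x8678
  0x8678 + 0x2D99 = 0x0B411
  0xB411 + 0x535B = 0x1076C → wrap carry → 0x076D
  0x076D + 0xDD21 = 0x0E48E
  0xE48E + 0x5FA3 = 0x14431 → wrap carry → 0x4432
  0x4432 + 0x52B1 = 0x096E3
One's-complement sum = 0x96E3.
Checksum = ~0x96E3 & 0xFFFF = 0x691C.

691C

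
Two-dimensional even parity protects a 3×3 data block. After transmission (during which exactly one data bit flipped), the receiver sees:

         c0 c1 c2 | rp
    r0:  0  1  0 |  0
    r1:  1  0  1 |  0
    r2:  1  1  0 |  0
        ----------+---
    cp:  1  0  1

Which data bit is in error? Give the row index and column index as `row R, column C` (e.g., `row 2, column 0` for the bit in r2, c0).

row 0, column 0

Recompute each row's even parity and compare to rp:
  r0: data parity 1, sent rp 0 → mismatch
  r1: data parity 0, sent rp 0 → ok
  r2: data parity 0, sent rp 0 → ok
Recompute each column's even parity and compare to cp:
  c0: data parity 0, sent cp 1 → mismatch
  c1: data parity 0, sent cp 0 → ok
  c2: data parity 1, sent cp 1 → ok
Exactly one row (r0) and one column (c0) fail → the flipped bit is at their intersection.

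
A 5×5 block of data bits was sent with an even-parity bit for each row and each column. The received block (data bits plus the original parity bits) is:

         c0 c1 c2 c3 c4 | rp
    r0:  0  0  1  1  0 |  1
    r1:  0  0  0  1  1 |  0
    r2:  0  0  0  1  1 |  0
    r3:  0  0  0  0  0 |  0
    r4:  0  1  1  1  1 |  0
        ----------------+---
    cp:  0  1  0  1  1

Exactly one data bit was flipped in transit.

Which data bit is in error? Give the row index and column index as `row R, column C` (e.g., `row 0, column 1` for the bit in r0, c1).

Recompute each row's even parity and compare to rp:
  r0: data parity 0, sent rp 1 → mismatch
  r1: data parity 0, sent rp 0 → ok
  r2: data parity 0, sent rp 0 → ok
  r3: data parity 0, sent rp 0 → ok
  r4: data parity 0, sent rp 0 → ok
Recompute each column's even parity and compare to cp:
  c0: data parity 0, sent cp 0 → ok
  c1: data parity 1, sent cp 1 → ok
  c2: data parity 0, sent cp 0 → ok
  c3: data parity 0, sent cp 1 → mismatch
  c4: data parity 1, sent cp 1 → ok
Exactly one row (r0) and one column (c3) fail → the flipped bit is at their intersection.

row 0, column 3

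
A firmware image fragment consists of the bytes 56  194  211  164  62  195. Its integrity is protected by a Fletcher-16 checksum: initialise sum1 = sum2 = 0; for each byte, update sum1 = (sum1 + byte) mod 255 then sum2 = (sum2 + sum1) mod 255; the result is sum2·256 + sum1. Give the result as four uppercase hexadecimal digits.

9C75

Running sums (mod 255):
  after byte 0 (56): sum1=56, sum2=56
  after byte 1 (194): sum1=250, sum2=51
  after byte 2 (211): sum1=206, sum2=2
  after byte 3 (164): sum1=115, sum2=117
  after byte 4 (62): sum1=177, sum2=39
  after byte 5 (195): sum1=117, sum2=156
Checksum = sum2·256 + sum1 = 156·256 + 117 = 40053 = 0x9C75.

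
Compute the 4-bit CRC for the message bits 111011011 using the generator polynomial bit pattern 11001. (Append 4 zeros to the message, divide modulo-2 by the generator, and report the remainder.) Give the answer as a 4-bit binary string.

1111

Append 4 zeros: 1110110110000. Divide by 11001 (XOR where the leading bit is 1):
  pos 0: 11101 XOR 11001 = 00100
  pos 2: 10010 XOR 11001 = 01011
  pos 3: 10111 XOR 11001 = 01110
  pos 4: 11101 XOR 11001 = 00100
  pos 6: 10000 XOR 11001 = 01001
  pos 7: 10010 XOR 11001 = 01011
  pos 8: 10110 XOR 11001 = 01111
Remainder (last 4 bits) = 1111. This is the CRC / FCS.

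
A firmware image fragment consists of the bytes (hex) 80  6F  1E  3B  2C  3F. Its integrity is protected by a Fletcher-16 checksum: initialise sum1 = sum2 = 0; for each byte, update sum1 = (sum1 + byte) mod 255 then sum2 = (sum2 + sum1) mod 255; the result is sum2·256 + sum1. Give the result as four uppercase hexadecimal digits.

Running sums (mod 255):
  after byte 0 (80): sum1=128, sum2=128
  after byte 1 (6F): sum1=239, sum2=112
  after byte 2 (1E): sum1=14, sum2=126
  after byte 3 (3B): sum1=73, sum2=199
  after byte 4 (2C): sum1=117, sum2=61
  after byte 5 (3F): sum1=180, sum2=241
Checksum = sum2·256 + sum1 = 241·256 + 180 = 61876 = 0xF1B4.

F1B4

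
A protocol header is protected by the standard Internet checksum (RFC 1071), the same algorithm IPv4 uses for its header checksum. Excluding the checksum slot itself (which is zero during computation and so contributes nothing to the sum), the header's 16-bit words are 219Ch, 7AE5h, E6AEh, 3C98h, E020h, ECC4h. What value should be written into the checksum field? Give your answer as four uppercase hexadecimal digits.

One's-complement addition (fold any carry out of bit 15 back into bit 0):
  0x219C + 0x7AE5 = 0x09C81
  0x9C81 + 0xE6AE = 0x1832F → wrap carry → 0x8330
  0x8330 + 0x3C98 = 0x0BFC8
  0xBFC8 + 0xE020 = 0x19FE8 → wrap carry → 0x9FE9
  0x9FE9 + 0xECC4 = 0x18CAD → wrap carry → 0x8CAE
One's-complement sum = 0x8CAE.
Checksum = ~0x8CAE & 0xFFFF = 0x7351.

7351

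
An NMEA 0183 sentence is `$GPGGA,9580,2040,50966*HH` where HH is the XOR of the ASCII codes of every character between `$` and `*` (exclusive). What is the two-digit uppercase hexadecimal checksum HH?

XOR the ASCII codes of the payload characters:
  'G' = 0x47 → acc = 0x47
  'P' = 0x50 → acc = 0x17
  'G' = 0x47 → acc = 0x50
  'G' = 0x47 → acc = 0x17
  'A' = 0x41 → acc = 0x56
  ',' = 0x2C → acc = 0x7A
  '9' = 0x39 → acc = 0x43
  '5' = 0x35 → acc = 0x76
  '8' = 0x38 → acc = 0x4E
  '0' = 0x30 → acc = 0x7E
  ',' = 0x2C → acc = 0x52
  '2' = 0x32 → acc = 0x60
  '0' = 0x30 → acc = 0x50
  '4' = 0x34 → acc = 0x64
  '0' = 0x30 → acc = 0x54
  ',' = 0x2C → acc = 0x78
  '5' = 0x35 → acc = 0x4D
  '0' = 0x30 → acc = 0x7D
  '9' = 0x39 → acc = 0x44
  '6' = 0x36 → acc = 0x72
  '6' = 0x36 → acc = 0x44
Checksum = 0x44.

44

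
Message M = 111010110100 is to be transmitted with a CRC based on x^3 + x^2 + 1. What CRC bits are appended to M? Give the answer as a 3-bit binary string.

001

Append 3 zeros: 111010110100000. Divide by 1101 (XOR where the leading bit is 1):
  pos 0: 1110 XOR 1101 = 0011
  pos 2: 1110 XOR 1101 = 0011
  pos 4: 1111 XOR 1101 = 0010
  pos 6: 1001 XOR 1101 = 0100
  pos 7: 1000 XOR 1101 = 0101
  pos 8: 1010 XOR 1101 = 0111
  pos 9: 1110 XOR 1101 = 0011
  pos 11: 1100 XOR 1101 = 0001
Remainder (last 3 bits) = 001. This is the CRC / FCS.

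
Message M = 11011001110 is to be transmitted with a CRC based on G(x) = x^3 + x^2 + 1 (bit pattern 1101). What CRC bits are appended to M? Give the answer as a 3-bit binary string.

110

Append 3 zeros: 11011001110000. Divide by 1101 (XOR where the leading bit is 1):
  pos 0: 1101 XOR 1101 = 0000
  pos 4: 1001 XOR 1101 = 0100
  pos 5: 1001 XOR 1101 = 0100
  pos 6: 1001 XOR 1101 = 0100
  pos 7: 1000 XOR 1101 = 0101
  pos 8: 1010 XOR 1101 = 0111
  pos 9: 1110 XOR 1101 = 0011
Remainder (last 3 bits) = 110. This is the CRC / FCS.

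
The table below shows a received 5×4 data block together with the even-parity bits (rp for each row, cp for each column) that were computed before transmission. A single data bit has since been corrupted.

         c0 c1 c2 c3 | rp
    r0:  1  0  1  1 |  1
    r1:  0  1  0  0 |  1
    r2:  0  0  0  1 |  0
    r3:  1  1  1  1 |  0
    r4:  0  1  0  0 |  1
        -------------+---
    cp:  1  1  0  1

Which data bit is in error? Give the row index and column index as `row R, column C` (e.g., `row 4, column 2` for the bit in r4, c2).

row 2, column 0

Recompute each row's even parity and compare to rp:
  r0: data parity 1, sent rp 1 → ok
  r1: data parity 1, sent rp 1 → ok
  r2: data parity 1, sent rp 0 → mismatch
  r3: data parity 0, sent rp 0 → ok
  r4: data parity 1, sent rp 1 → ok
Recompute each column's even parity and compare to cp:
  c0: data parity 0, sent cp 1 → mismatch
  c1: data parity 1, sent cp 1 → ok
  c2: data parity 0, sent cp 0 → ok
  c3: data parity 1, sent cp 1 → ok
Exactly one row (r2) and one column (c0) fail → the flipped bit is at their intersection.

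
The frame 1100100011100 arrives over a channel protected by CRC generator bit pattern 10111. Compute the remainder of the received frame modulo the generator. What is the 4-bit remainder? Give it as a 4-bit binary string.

0000

Modulo-2 division of 1100100011100 by 10111:
  pos 0: 11001 XOR 10111 = 01110
  pos 1: 11100 XOR 10111 = 01011
  pos 2: 10110 XOR 10111 = 00001
  pos 6: 10111 XOR 10111 = 00000
Remainder = 0000 (zero — the frame passes the CRC check).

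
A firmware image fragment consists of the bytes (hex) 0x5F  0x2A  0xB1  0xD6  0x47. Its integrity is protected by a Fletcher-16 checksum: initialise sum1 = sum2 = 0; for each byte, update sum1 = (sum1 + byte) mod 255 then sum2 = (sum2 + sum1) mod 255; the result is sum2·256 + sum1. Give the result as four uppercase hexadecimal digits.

Running sums (mod 255):
  after byte 0 (0x5F): sum1=95, sum2=95
  after byte 1 (0x2A): sum1=137, sum2=232
  after byte 2 (0xB1): sum1=59, sum2=36
  after byte 3 (0xD6): sum1=18, sum2=54
  after byte 4 (0x47): sum1=89, sum2=143
Checksum = sum2·256 + sum1 = 143·256 + 89 = 36697 = 0x8F59.

8F59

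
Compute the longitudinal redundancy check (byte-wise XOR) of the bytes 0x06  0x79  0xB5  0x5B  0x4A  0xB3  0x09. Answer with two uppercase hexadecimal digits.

61

XOR the bytes together:
  start with 0x06
  0x06 ⊕ 0x79 = 0x7F
  0x7F ⊕ 0xB5 = 0xCA
  0xCA ⊕ 0x5B = 0x91
  0x91 ⊕ 0x4A = 0xDB
  0xDB ⊕ 0xB3 = 0x68
  0x68 ⊕ 0x09 = 0x61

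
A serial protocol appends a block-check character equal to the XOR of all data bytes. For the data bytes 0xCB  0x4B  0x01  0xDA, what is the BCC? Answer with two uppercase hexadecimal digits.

5B

XOR the bytes together:
  start with 0xCB
  0xCB ⊕ 0x4B = 0x80
  0x80 ⊕ 0x01 = 0x81
  0x81 ⊕ 0xDA = 0x5B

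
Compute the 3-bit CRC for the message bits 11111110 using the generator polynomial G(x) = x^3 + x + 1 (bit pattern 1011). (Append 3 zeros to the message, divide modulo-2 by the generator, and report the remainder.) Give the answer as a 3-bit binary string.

000

Append 3 zeros: 11111110000. Divide by 1011 (XOR where the leading bit is 1):
  pos 0: 1111 XOR 1011 = 0100
  pos 1: 1001 XOR 1011 = 0010
  pos 3: 1011 XOR 1011 = 0000
Remainder (last 3 bits) = 000. This is the CRC / FCS.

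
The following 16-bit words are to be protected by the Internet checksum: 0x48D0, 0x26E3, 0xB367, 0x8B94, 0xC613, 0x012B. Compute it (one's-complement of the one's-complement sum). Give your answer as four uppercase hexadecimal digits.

One's-complement addition (fold any carry out of bit 15 back into bit 0):
  0x48D0 + 0x26E3 = 0x06FB3
  0x6FB3 + 0xB367 = 0x1231A → wrap carry → 0x231B
  0x231B + 0x8B94 = 0x0AEAF
  0xAEAF + 0xC613 = 0x174C2 → wrap carry → 0x74C3
  0x74C3 + 0x012B = 0x075EE
One's-complement sum = 0x75EE.
Checksum = ~0x75EE & 0xFFFF = 0x8A11.

8A11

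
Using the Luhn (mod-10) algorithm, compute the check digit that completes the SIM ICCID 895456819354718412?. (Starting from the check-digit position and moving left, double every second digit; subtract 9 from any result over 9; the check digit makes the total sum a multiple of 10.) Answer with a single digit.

4

Partial digits right→left: 2 1 4 8 1 7 4 5 3 9 1 8 6 5 4 5 9 8
Double every second digit counting from the check-digit position (so the 1st, 3rd, 5th, ... of the partial from the right).
  doubled (with −9 where >9): 4 8 2 8 6 2 3 8 9 → sum 50
  kept as-is: 1 8 7 5 9 8 5 5 8 → sum 56
Total = 50 + 56 = 106.
Check digit = (10 − (106 mod 10)) mod 10 = 4.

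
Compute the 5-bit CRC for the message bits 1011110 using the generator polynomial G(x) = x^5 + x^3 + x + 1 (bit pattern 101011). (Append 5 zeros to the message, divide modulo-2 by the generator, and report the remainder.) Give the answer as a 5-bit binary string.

Append 5 zeros: 101111000000. Divide by 101011 (XOR where the leading bit is 1):
  pos 0: 101111 XOR 101011 = 000100
  pos 3: 100000 XOR 101011 = 001011
  pos 5: 101100 XOR 101011 = 000111
Remainder (last 5 bits) = 01110. This is the CRC / FCS.

01110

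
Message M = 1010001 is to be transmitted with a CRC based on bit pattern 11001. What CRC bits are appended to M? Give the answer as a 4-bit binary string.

Append 4 zeros: 10100010000. Divide by 11001 (XOR where the leading bit is 1):
  pos 0: 10100 XOR 11001 = 01101
  pos 1: 11010 XOR 11001 = 00011
  pos 4: 11100 XOR 11001 = 00101
  pos 6: 10100 XOR 11001 = 01101
Remainder (last 4 bits) = 1101. This is the CRC / FCS.

1101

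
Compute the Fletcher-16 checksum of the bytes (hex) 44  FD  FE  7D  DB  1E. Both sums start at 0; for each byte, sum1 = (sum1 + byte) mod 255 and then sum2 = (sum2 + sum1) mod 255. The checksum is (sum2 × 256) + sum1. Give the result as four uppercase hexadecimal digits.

Running sums (mod 255):
  after byte 0 (44): sum1=68, sum2=68
  after byte 1 (FD): sum1=66, sum2=134
  after byte 2 (FE): sum1=65, sum2=199
  after byte 3 (7D): sum1=190, sum2=134
  after byte 4 (DB): sum1=154, sum2=33
  after byte 5 (1E): sum1=184, sum2=217
Checksum = sum2·256 + sum1 = 217·256 + 184 = 55736 = 0xD9B8.

D9B8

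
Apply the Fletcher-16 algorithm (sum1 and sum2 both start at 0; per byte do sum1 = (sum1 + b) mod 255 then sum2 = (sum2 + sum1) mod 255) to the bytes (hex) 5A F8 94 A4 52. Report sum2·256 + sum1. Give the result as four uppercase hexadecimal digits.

Running sums (mod 255):
  after byte 0 (5A): sum1=90, sum2=90
  after byte 1 (F8): sum1=83, sum2=173
  after byte 2 (94): sum1=231, sum2=149
  after byte 3 (A4): sum1=140, sum2=34
  after byte 4 (52): sum1=222, sum2=1
Checksum = sum2·256 + sum1 = 1·256 + 222 = 478 = 0x01DE.

01DE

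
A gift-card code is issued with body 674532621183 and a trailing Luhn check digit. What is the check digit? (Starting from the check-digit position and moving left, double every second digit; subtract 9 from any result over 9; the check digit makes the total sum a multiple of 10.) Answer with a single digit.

Partial digits right→left: 3 8 1 1 2 6 2 3 5 4 7 6
Double every second digit counting from the check-digit position (so the 1st, 3rd, 5th, ... of the partial from the right).
  doubled (with −9 where >9): 6 2 4 4 1 5 → sum 22
  kept as-is: 8 1 6 3 4 6 → sum 28
Total = 22 + 28 = 50.
Check digit = (10 − (50 mod 10)) mod 10 = 0.

0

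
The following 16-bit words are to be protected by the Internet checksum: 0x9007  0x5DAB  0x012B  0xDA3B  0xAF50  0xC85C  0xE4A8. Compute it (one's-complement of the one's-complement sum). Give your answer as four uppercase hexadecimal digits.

DA8F

One's-complement addition (fold any carry out of bit 15 back into bit 0):
  0x9007 + 0x5DAB = 0x0EDB2
  0xEDB2 + 0x012B = 0x0EEDD
  0xEEDD + 0xDA3B = 0x1C918 → wrap carry → 0xC919
  0xC919 + 0xAF50 = 0x17869 → wrap carry → 0x786A
  0x786A + 0xC85C = 0x140C6 → wrap carry → 0x40C7
  0x40C7 + 0xE4A8 = 0x1256F → wrap carry → 0x2570
One's-complement sum = 0x2570.
Checksum = ~0x2570 & 0xFFFF = 0xDA8F.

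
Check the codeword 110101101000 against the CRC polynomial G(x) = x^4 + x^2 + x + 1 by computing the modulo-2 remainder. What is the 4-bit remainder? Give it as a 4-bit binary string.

0000

Modulo-2 division of 110101101000 by 10111:
  pos 0: 11010 XOR 10111 = 01101
  pos 1: 11011 XOR 10111 = 01100
  pos 2: 11001 XOR 10111 = 01110
  pos 3: 11100 XOR 10111 = 01011
  pos 4: 10111 XOR 10111 = 00000
Remainder = 0000 (zero — the frame passes the CRC check).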